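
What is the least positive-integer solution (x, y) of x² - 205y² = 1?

We seek the smallest positive integers (x, y) with x² - 205y² = 1, i.e., x² = 205y² + 1.
Try successive y values:
y = 1: x² = 205·1² + 1 = 206, not a perfect square
y = 2: x² = 205·2² + 1 = 821, not a perfect square
y = 3: x² = 205·3² + 1 = 1846, not a perfect square
... continuing the search (or via continued fractions) ...
y = 2772: x² = 205·2772² + 1 = 1575216721, x = 39689 ✓

Verify: 39689² - 205·2772² = 1575216721 - 1575216720 = 1 ✓

x = 39689, y = 2772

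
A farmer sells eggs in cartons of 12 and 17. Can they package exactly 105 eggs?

We need non-negative a, b with 12a + 17b = 105.
gcd(12, 17) = 1 divides 105, but no a in [0, 8] gives non-negative b.

No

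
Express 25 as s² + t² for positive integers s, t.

We need to find integers s, t > 0 such that s² + t² = 25.
Trying s = 3: t² = 25 - 3² = 25 - 9 = 16
t = 4
Check: 3² + 4² = 9 + 16 = 25 ✓

25 = 3² + 4²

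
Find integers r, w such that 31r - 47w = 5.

Step 1: Check solvability.
gcd(31, 47) = 1
Since 1 divides 5, solutions exist.

Step 2: Apply extended Euclidean algorithm to find gcd.
We find integers such that 31*x0 + 47*y0 = 1

Step 3: Scale the particular solution.
Multiply by 5/1 = 5:
r = -15, w = -10

Step 4: Verify.
31*(-15) - 47*(-10) = 5 = 5 ✓

r = -15, w = -10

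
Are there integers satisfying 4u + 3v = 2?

Step 1: Compute gcd(4, 3).
gcd(4, 3) = 1

Step 2: Check divisibility.
Does 1 divide 2? 2 = 1 x 2, so yes.

By the theorem on linear Diophantine equations, 4u + 3v = 2 has integer solutions if and only if gcd(4, 3) divides 2. Since 1 | 2, solutions exist.

Yes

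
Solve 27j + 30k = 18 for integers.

Step 1: Check solvability.
gcd(27, 30) = 3
Since 3 divides 18, solutions exist.

Step 2: Apply extended Euclidean algorithm to find gcd.
We find integers such that 27*x0 + 30*y0 = 3

Step 3: Scale the particular solution.
Multiply by 18/3 = 6:
j = -6, k = 6

Step 4: Verify.
27*(-6) + 30*(6) = 18 = 18 ✓

j = -6, k = 6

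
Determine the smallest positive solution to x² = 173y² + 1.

We seek the smallest positive integers (x, y) with x² - 173y² = 1, i.e., x² = 173y² + 1.
Try successive y values:
y = 1: x² = 173·1² + 1 = 174, not a perfect square
y = 2: x² = 173·2² + 1 = 693, not a perfect square
y = 3: x² = 173·3² + 1 = 1558, not a perfect square
... continuing the search (or via continued fractions) ...
y = 190060: x² = 173·190060² + 1 = 6249245022801, x = 2499849 ✓

Verify: 2499849² - 173·190060² = 6249245022801 - 6249245022800 = 1 ✓

x = 2499849, y = 190060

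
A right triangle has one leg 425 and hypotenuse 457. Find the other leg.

b² = c² - a² = 208849 - 180625 = 28224
b = 168

168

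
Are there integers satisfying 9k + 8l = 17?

Step 1: Compute gcd(9, 8).
gcd(9, 8) = 1

Step 2: Check divisibility.
Does 1 divide 17? 17 = 1 x 17, so yes.

By the theorem on linear Diophantine equations, 9k + 8l = 17 has integer solutions if and only if gcd(9, 8) divides 17. Since 1 | 17, solutions exist.

Yes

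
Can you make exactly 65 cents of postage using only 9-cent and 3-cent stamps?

We need non-negative x, y with 9x + 3y = 65.
gcd(9, 3) = 3, and 3 does not divide 65.
No integer solutions exist, so certainly no non-negative ones.

No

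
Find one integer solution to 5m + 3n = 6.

Step 1: Check solvability.
gcd(5, 3) = 1
Since 1 divides 6, solutions exist.

Step 2: Apply extended Euclidean algorithm to find gcd.
We find integers such that 5*x0 + 3*y0 = 1

Step 3: Scale the particular solution.
Multiply by 6/1 = 6:
m = -6, n = 12

Step 4: Verify.
5*(-6) + 3*(12) = 6 = 6 ✓

m = -6, n = 12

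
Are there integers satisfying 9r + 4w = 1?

Step 1: Compute gcd(9, 4).
gcd(9, 4) = 1

Step 2: Check divisibility.
Does 1 divide 1? 1 = 1 x 1, so yes.

By the theorem on linear Diophantine equations, 9r + 4w = 1 has integer solutions if and only if gcd(9, 4) divides 1. Since 1 | 1, solutions exist.

Yes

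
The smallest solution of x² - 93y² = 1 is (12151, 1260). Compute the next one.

Solutions to x² - Dy² = 1 are generated by powers of (x₀ + y₀√D).
The next solution satisfies x₁ + y₁√93 = (x₀ + y₀√93)², giving:
x₁ = x₀² + 93y₀² = 12151² + 93·1260² = 147646801 + 147646800 = 295293601
y₁ = 2x₀y₀ = 2·12151·1260 = 30620520

Verify: 295293601² - 93·30620520² = 87198310791547201 - 87198310791547200 = 1 ✓

x = 295293601, y = 30620520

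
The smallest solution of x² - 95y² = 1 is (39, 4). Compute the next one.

Solutions to x² - Dy² = 1 are generated by powers of (x₀ + y₀√D).
The next solution satisfies x₁ + y₁√95 = (x₀ + y₀√95)², giving:
x₁ = x₀² + 95y₀² = 39² + 95·4² = 1521 + 1520 = 3041
y₁ = 2x₀y₀ = 2·39·4 = 312

Verify: 3041² - 95·312² = 9247681 - 9247680 = 1 ✓

x = 3041, y = 312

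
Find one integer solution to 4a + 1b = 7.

Step 1: Check solvability.
gcd(4, 1) = 1
Since 1 divides 7, solutions exist.

Step 2: Apply extended Euclidean algorithm to find gcd.
We find integers such that 4*x0 + 1*y0 = 1

Step 3: Scale the particular solution.
Multiply by 7/1 = 7:
a = 0, b = 7

Step 4: Verify.
4*(0) + 1*(7) = 7 = 7 ✓

a = 0, b = 7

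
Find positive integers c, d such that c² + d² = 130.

Search for c with 130 - c² a perfect square.
c = 3: 130 - 3² = 130 - 9 = 121 = 11² ✓
So c = 3, d = 11.

c = 3, d = 11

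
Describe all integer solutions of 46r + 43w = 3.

Step 1: Compute gcd(46, 43) = 1.
Since 1 divides 3, solutions exist.

Step 2: Find a particular solution using extended Euclidean algorithm.
We get r₀ = -42, w₀ = 45.
Check: 46*-42 + 43*45 = 3 = 3 ✓

Step 3: Write the general solution.
r = -42 + (43/1)t = -42 + 43t
w = 45 - (46/1)t = 45 - 46t
for any integer t.

r = -42 + 43t, w = 45 - 46t for integer t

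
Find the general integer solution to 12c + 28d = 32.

Step 1: Compute gcd(12, 28) = 4.
Since 4 divides 32, solutions exist.

Step 2: Find a particular solution using extended Euclidean algorithm.
We get c₀ = -16, d₀ = 8.
Check: 12*-16 + 28*8 = 32 = 32 ✓

Step 3: Write the general solution.
c = -16 + (28/4)t = -16 + 7t
d = 8 - (12/4)t = 8 - 3t
for any integer t.

c = -16 + 7t, d = 8 - 3t for integer t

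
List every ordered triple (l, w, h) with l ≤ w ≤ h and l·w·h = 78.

Iterate l from 1 to ⌊78^(1/3)⌋. For each l dividing 78, iterate w ≥ l with w dividing 78/l, and set h = 78/(l·w).
Triples found (5): (1×1×78), (1×2×39), (1×3×26), (1×6×13), (2×3×13)

(1×1×78), (1×2×39), (1×3×26), (1×6×13), (2×3×13)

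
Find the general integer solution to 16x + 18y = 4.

Step 1: Compute gcd(16, 18) = 2.
Since 2 divides 4, solutions exist.

Step 2: Find a particular solution using extended Euclidean algorithm.
We get x₀ = -2, y₀ = 2.
Check: 16*-2 + 18*2 = 4 = 4 ✓

Step 3: Write the general solution.
x = -2 + (18/2)t = -2 + 9t
y = 2 - (16/2)t = 2 - 8t
for any integer t.

x = -2 + 9t, y = 2 - 8t for integer t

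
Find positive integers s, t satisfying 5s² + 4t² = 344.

Try small values of s and check whether (344 - 5s²)/4 is a perfect square.
s = 2: 5·2² = 20, so 4t² = 344 - 20 = 324, giving t² = 81, t = 9.
Check: 5·2² + 4·9² = 20 + 324 = 344 ✓

s = 2, t = 9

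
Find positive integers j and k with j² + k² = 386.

We need to find integers j, k > 0 such that j² + k² = 386.
Trying j = 5: k² = 386 - 5² = 386 - 25 = 361
k = 19
Check: 5² + 19² = 25 + 361 = 386 ✓

386 = 5² + 19²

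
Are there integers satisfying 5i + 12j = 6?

Step 1: Compute gcd(5, 12).
gcd(5, 12) = 1

Step 2: Check divisibility.
Does 1 divide 6? 6 = 1 x 6, so yes.

By the theorem on linear Diophantine equations, 5i + 12j = 6 has integer solutions if and only if gcd(5, 12) divides 6. Since 1 | 6, solutions exist.

Yes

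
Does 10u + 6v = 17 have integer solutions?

Step 1: Compute gcd(10, 6).
gcd(10, 6) = 2

Step 2: Check divisibility.
Does 2 divide 17? 17 = 2 x 8 + 1, so no.

By the theorem on linear Diophantine equations, 10u + 6v = 17 has integer solutions if and only if gcd(10, 6) divides 17. Since 2 does not divide 17, no solutions exist.

No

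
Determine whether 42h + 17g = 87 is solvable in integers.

Step 1: Compute gcd(42, 17).
gcd(42, 17) = 1

Step 2: Check divisibility.
Does 1 divide 87? 87 = 1 x 87, so yes.

By the theorem on linear Diophantine equations, 42h + 17g = 87 has integer solutions if and only if gcd(42, 17) divides 87. Since 1 | 87, solutions exist.

Yes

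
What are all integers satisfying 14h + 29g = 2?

Step 1: Compute gcd(14, 29) = 1.
Since 1 divides 2, solutions exist.

Step 2: Find a particular solution using extended Euclidean algorithm.
We get h₀ = -4, g₀ = 2.
Check: 14*-4 + 29*2 = 2 = 2 ✓

Step 3: Write the general solution.
h = -4 + (29/1)t = -4 + 29t
g = 2 - (14/1)t = 2 - 14t
for any integer t.

h = -4 + 29t, g = 2 - 14t for integer t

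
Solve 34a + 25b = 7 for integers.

Step 1: Check solvability.
gcd(34, 25) = 1
Since 1 divides 7, solutions exist.

Step 2: Apply extended Euclidean algorithm to find gcd.
We find integers such that 34*x0 + 25*y0 = 1

Step 3: Scale the particular solution.
Multiply by 7/1 = 7:
a = -77, b = 105

Step 4: Verify.
34*(-77) + 25*(105) = 7 = 7 ✓

a = -77, b = 105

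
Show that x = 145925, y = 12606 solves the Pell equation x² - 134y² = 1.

Compute x² = 145925² = 21294105625
Compute 134y² = 134·12606² = 134·158911236 = 21294105624
x² - 134y² = 21294105625 - 21294105624 = 1
Since this equals 1, (145925, 12606) is a solution.

Yes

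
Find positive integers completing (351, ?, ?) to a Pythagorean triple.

We need the other leg and hypotenuse such that 351² + x² = c².
Take x = 280, c = 449: 351² + 280² = 123201 + 78400 = 201601 = 449² ✓
Triple: (351, 280, 449)

(351, 280, 449)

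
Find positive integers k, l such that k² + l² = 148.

Search for k with 148 - k² a perfect square.
k = 2: 148 - 2² = 148 - 4 = 144 = 12² ✓
So k = 2, l = 12.

k = 2, l = 12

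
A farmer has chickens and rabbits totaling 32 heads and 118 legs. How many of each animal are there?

Let c = chickens, r = rabbits.
Heads: c + r = 32
Legs: 2c + 4r = 118
From the first equation, c = 32 - r. Substitute:
2(32 - r) + 4r = 118
64 + 2r = 118
r = (118 - 64)/2 = 27
c = 32 - 27 = 5

Chickens: 5, Rabbits: 27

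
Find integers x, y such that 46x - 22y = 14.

Step 1: Check solvability.
gcd(46, 22) = 2
Since 2 divides 14, solutions exist.

Step 2: Apply extended Euclidean algorithm to find gcd.
We find integers such that 46*x0 + 22*y0 = 2

Step 3: Scale the particular solution.
Multiply by 14/2 = 7:
x = 7, y = 14

Step 4: Verify.
46*(7) - 22*(14) = 14 = 14 ✓

x = 7, y = 14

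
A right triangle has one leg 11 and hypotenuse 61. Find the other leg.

b² = c² - a² = 3721 - 121 = 3600
b = 60

60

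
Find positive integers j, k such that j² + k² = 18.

Search for j with 18 - j² a perfect square.
j = 3: 18 - 3² = 18 - 9 = 9 = 3² ✓
So j = 3, k = 3.

j = 3, k = 3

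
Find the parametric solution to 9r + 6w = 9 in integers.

Step 1: Compute gcd(9, 6) = 3.
Since 3 divides 9, solutions exist.

Step 2: Find a particular solution using extended Euclidean algorithm.
We get r₀ = 3, w₀ = -3.
Check: 9*3 + 6*-3 = 9 = 9 ✓

Step 3: Write the general solution.
r = 3 + (6/3)t = 3 + 2t
w = -3 - (9/3)t = -3 - 3t
for any integer t.

r = 3 + 2t, w = -3 - 3t for integer t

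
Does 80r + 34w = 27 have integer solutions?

Step 1: Compute gcd(80, 34).
gcd(80, 34) = 2

Step 2: Check divisibility.
Does 2 divide 27? 27 = 2 x 13 + 1, so no.

By the theorem on linear Diophantine equations, 80r + 34w = 27 has integer solutions if and only if gcd(80, 34) divides 27. Since 2 does not divide 27, no solutions exist.

No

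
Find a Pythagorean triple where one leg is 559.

We need the other leg and hypotenuse such that 559² + x² = c².
Take x = 840, c = 1009: 559² + 840² = 312481 + 705600 = 1018081 = 1009² ✓
Triple: (559, 840, 1009)

(559, 840, 1009)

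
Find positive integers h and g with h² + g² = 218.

We need to find integers h, g > 0 such that h² + g² = 218.
Trying h = 7: g² = 218 - 7² = 218 - 49 = 169
g = 13
Check: 7² + 13² = 49 + 169 = 218 ✓

218 = 7² + 13²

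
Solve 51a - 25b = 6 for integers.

Step 1: Check solvability.
gcd(51, 25) = 1
Since 1 divides 6, solutions exist.

Step 2: Apply extended Euclidean algorithm to find gcd.
We find integers such that 51*x0 + 25*y0 = 1

Step 3: Scale the particular solution.
Multiply by 6/1 = 6:
a = 6, b = 12

Step 4: Verify.
51*(6) - 25*(12) = 6 = 6 ✓

a = 6, b = 12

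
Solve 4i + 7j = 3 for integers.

Step 1: Check solvability.
gcd(4, 7) = 1
Since 1 divides 3, solutions exist.

Step 2: Apply extended Euclidean algorithm to find gcd.
We find integers such that 4*x0 + 7*y0 = 1

Step 3: Scale the particular solution.
Multiply by 3/1 = 3:
i = 6, j = -3

Step 4: Verify.
4*(6) + 7*(-3) = 3 = 3 ✓

i = 6, j = -3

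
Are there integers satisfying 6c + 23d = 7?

Step 1: Compute gcd(6, 23).
gcd(6, 23) = 1

Step 2: Check divisibility.
Does 1 divide 7? 7 = 1 x 7, so yes.

By the theorem on linear Diophantine equations, 6c + 23d = 7 has integer solutions if and only if gcd(6, 23) divides 7. Since 1 | 7, solutions exist.

Yes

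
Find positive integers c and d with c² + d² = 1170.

We need to find integers c, d > 0 such that c² + d² = 1170.
Trying c = 9: d² = 1170 - 9² = 1170 - 81 = 1089
d = 33
Check: 9² + 33² = 81 + 1089 = 1170 ✓

1170 = 9² + 33²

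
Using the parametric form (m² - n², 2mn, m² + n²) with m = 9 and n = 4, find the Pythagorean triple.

a = m² - n² = 9² - 4² = 81 - 16 = 65
b = 2mn = 2·9·4 = 72
c = m² + n² = 81 + 16 = 97
Verify: 65² + 72² = 4225 + 5184 = 9409 = 97² ✓

(65, 72, 97)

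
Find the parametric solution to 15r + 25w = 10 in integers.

Step 1: Compute gcd(15, 25) = 5.
Since 5 divides 10, solutions exist.

Step 2: Find a particular solution using extended Euclidean algorithm.
We get r₀ = 4, w₀ = -2.
Check: 15*4 + 25*-2 = 10 = 10 ✓

Step 3: Write the general solution.
r = 4 + (25/5)t = 4 + 5t
w = -2 - (15/5)t = -2 - 3t
for any integer t.

r = 4 + 5t, w = -2 - 3t for integer t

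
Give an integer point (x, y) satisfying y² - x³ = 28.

Try small integer x values and check whether x³ + 28 is a perfect square.
x = 2: x³ + 28 = 2³ + 28 = 8 + 28 = 36
Is 36 a perfect square? 6² = 36 ✓
So (x, y) = (2, 6) is a solution.

x = 2, y = 6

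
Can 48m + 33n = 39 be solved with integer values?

Step 1: Compute gcd(48, 33).
gcd(48, 33) = 3

Step 2: Check divisibility.
Does 3 divide 39? 39 = 3 x 13, so yes.

By the theorem on linear Diophantine equations, 48m + 33n = 39 has integer solutions if and only if gcd(48, 33) divides 39. Since 3 | 39, solutions exist.

Yes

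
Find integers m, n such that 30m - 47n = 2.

Step 1: Check solvability.
gcd(30, 47) = 1
Since 1 divides 2, solutions exist.

Step 2: Apply extended Euclidean algorithm to find gcd.
We find integers such that 30*x0 + 47*y0 = 1

Step 3: Scale the particular solution.
Multiply by 2/1 = 2:
m = 22, n = 14

Step 4: Verify.
30*(22) - 47*(14) = 2 = 2 ✓

m = 22, n = 14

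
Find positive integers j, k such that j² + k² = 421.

Search for j with 421 - j² a perfect square.
j = 14: 421 - 14² = 421 - 196 = 225 = 15² ✓
So j = 14, k = 15.

j = 14, k = 15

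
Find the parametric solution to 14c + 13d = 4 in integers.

Step 1: Compute gcd(14, 13) = 1.
Since 1 divides 4, solutions exist.

Step 2: Find a particular solution using extended Euclidean algorithm.
We get c₀ = 4, d₀ = -4.
Check: 14*4 + 13*-4 = 4 = 4 ✓

Step 3: Write the general solution.
c = 4 + (13/1)t = 4 + 13t
d = -4 - (14/1)t = -4 - 14t
for any integer t.

c = 4 + 13t, d = -4 - 14t for integer t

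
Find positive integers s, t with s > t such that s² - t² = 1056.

Factor: s² - t² = (s+t)(s-t) = 1056.
We need two factors of 1056 with the same parity.
Use s+t = 528 and s-t = 2 (product 528·2 = 1056).
Adding: 2s = 530, so s = 265.
Subtracting: 2t = 526, so t = 263.
Check: 265² - 263² = 70225 - 69169 = 1056 ✓

s = 265, t = 263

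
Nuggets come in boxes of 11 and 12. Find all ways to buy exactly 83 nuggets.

We need non-negative integers (x, y) with 11x + 12y = 83.
For each x in 0..7, check if 83 - 11x is a non-negative multiple of 12.
x = 1: 12y = 72, y = 6 ✓

(1 boxes of 11, 6 boxes of 12)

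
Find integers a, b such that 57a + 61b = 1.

Step 1: Check solvability.
gcd(57, 61) = 1
Since 1 divides 1, solutions exist.

Step 2: Apply extended Euclidean algorithm to find gcd.
We find integers such that 57*x0 + 61*y0 = 1

Step 3: Scale the particular solution.
Multiply by 1/1 = 1:
a = 15, b = -14

Step 4: Verify.
57*(15) + 61*(-14) = 1 = 1 ✓

a = 15, b = -14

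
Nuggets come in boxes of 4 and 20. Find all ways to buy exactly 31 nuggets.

We need non-negative integers (x, y) with 4x + 20y = 31.
For each x in 0..7, check if 31 - 4x is a non-negative multiple of 20.
No x yields an integer y ≥ 0.

No solution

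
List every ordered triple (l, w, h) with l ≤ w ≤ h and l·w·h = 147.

Iterate l from 1 to ⌊147^(1/3)⌋. For each l dividing 147, iterate w ≥ l with w dividing 147/l, and set h = 147/(l·w).
Triples found (4): (1×1×147), (1×3×49), (1×7×21), (3×7×7)

(1×1×147), (1×3×49), (1×7×21), (3×7×7)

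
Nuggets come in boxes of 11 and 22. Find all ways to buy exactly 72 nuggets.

We need non-negative integers (x, y) with 11x + 22y = 72.
For each x in 0..6, check if 72 - 11x is a non-negative multiple of 22.
No x yields an integer y ≥ 0.

No solution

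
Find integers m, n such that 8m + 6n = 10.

Step 1: Check solvability.
gcd(8, 6) = 2
Since 2 divides 10, solutions exist.

Step 2: Apply extended Euclidean algorithm to find gcd.
We find integers such that 8*x0 + 6*y0 = 2

Step 3: Scale the particular solution.
Multiply by 10/2 = 5:
m = 5, n = -5

Step 4: Verify.
8*(5) + 6*(-5) = 10 = 10 ✓

m = 5, n = -5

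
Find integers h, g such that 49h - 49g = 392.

Step 1: Check solvability.
gcd(49, 49) = 49
Since 49 divides 392, solutions exist.

Step 2: Apply extended Euclidean algorithm to find gcd.
We find integers such that 49*x0 + 49*y0 = 49

Step 3: Scale the particular solution.
Multiply by 392/49 = 8:
h = 0, g = -8

Step 4: Verify.
49*(0) - 49*(-8) = 392 = 392 ✓

h = 0, g = -8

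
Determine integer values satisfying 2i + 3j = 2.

Step 1: Check solvability.
gcd(2, 3) = 1
Since 1 divides 2, solutions exist.

Step 2: Apply extended Euclidean algorithm to find gcd.
We find integers such that 2*x0 + 3*y0 = 1

Step 3: Scale the particular solution.
Multiply by 2/1 = 2:
i = -2, j = 2

Step 4: Verify.
2*(-2) + 3*(2) = 2 = 2 ✓

i = -2, j = 2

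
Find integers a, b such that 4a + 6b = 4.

Step 1: Check solvability.
gcd(4, 6) = 2
Since 2 divides 4, solutions exist.

Step 2: Apply extended Euclidean algorithm to find gcd.
We find integers such that 4*x0 + 6*y0 = 2

Step 3: Scale the particular solution.
Multiply by 4/2 = 2:
a = -2, b = 2

Step 4: Verify.
4*(-2) + 6*(2) = 4 = 4 ✓

a = -2, b = 2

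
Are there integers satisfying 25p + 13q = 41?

Step 1: Compute gcd(25, 13).
gcd(25, 13) = 1

Step 2: Check divisibility.
Does 1 divide 41? 41 = 1 x 41, so yes.

By the theorem on linear Diophantine equations, 25p + 13q = 41 has integer solutions if and only if gcd(25, 13) divides 41. Since 1 | 41, solutions exist.

Yes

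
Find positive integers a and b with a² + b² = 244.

We need to find integers a, b > 0 such that a² + b² = 244.
Trying a = 10: b² = 244 - 10² = 244 - 100 = 144
b = 12
Check: 10² + 12² = 100 + 144 = 244 ✓

244 = 10² + 12²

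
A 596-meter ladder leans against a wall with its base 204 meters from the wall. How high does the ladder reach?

The ladder, wall, and ground form a right triangle with hypotenuse 596 and one leg 204.
By the Pythagorean theorem: h² = 596² - 204² = 355216 - 41616 = 313600
h = √313600 = 560 meters

560 meters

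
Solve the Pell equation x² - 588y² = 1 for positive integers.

We seek the smallest positive integers (x, y) with x² - 588y² = 1, i.e., x² = 588y² + 1.
Try successive y values:
y = 1: x² = 588·1² + 1 = 589, not a perfect square
y = 2: x² = 588·2² + 1 = 2353, not a perfect square
y = 3: x² = 588·3² + 1 = 5293, not a perfect square
... continuing the search (or via continued fractions) ...
y = 4: x² = 588·4² + 1 = 9409, x = 97 ✓

Verify: 97² - 588·4² = 9409 - 9408 = 1 ✓

x = 97, y = 4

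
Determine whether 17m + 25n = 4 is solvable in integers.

Step 1: Compute gcd(17, 25).
gcd(17, 25) = 1

Step 2: Check divisibility.
Does 1 divide 4? 4 = 1 x 4, so yes.

By the theorem on linear Diophantine equations, 17m + 25n = 4 has integer solutions if and only if gcd(17, 25) divides 4. Since 1 | 4, solutions exist.

Yes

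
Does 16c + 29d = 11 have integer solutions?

Step 1: Compute gcd(16, 29).
gcd(16, 29) = 1

Step 2: Check divisibility.
Does 1 divide 11? 11 = 1 x 11, so yes.

By the theorem on linear Diophantine equations, 16c + 29d = 11 has integer solutions if and only if gcd(16, 29) divides 11. Since 1 | 11, solutions exist.

Yes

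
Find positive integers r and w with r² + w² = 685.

We need to find integers r, w > 0 such that r² + w² = 685.
Trying r = 3: w² = 685 - 3² = 685 - 9 = 676
w = 26
Check: 3² + 26² = 9 + 676 = 685 ✓

685 = 3² + 26²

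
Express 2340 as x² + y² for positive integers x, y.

We need to find integers x, y > 0 such that x² + y² = 2340.
Trying x = 6: y² = 2340 - 6² = 2340 - 36 = 2304
y = 48
Check: 6² + 48² = 36 + 2304 = 2340 ✓

2340 = 6² + 48²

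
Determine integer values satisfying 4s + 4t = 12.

Step 1: Check solvability.
gcd(4, 4) = 4
Since 4 divides 12, solutions exist.

Step 2: Apply extended Euclidean algorithm to find gcd.
We find integers such that 4*x0 + 4*y0 = 4

Step 3: Scale the particular solution.
Multiply by 12/4 = 3:
s = 0, t = 3

Step 4: Verify.
4*(0) + 4*(3) = 12 = 12 ✓

s = 0, t = 3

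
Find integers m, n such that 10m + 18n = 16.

Step 1: Check solvability.
gcd(10, 18) = 2
Since 2 divides 16, solutions exist.

Step 2: Apply extended Euclidean algorithm to find gcd.
We find integers such that 10*x0 + 18*y0 = 2

Step 3: Scale the particular solution.
Multiply by 16/2 = 8:
m = 16, n = -8

Step 4: Verify.
10*(16) + 18*(-8) = 16 = 16 ✓

m = 16, n = -8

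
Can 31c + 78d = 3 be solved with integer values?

Step 1: Compute gcd(31, 78).
gcd(31, 78) = 1

Step 2: Check divisibility.
Does 1 divide 3? 3 = 1 x 3, so yes.

By the theorem on linear Diophantine equations, 31c + 78d = 3 has integer solutions if and only if gcd(31, 78) divides 3. Since 1 | 3, solutions exist.

Yes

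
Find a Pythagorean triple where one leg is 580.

We need the other leg and hypotenuse such that 580² + x² = c².
Take x = 741, c = 941: 580² + 741² = 336400 + 549081 = 885481 = 941² ✓
Triple: (741, 580, 941)

(741, 580, 941)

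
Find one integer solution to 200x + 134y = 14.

Step 1: Check solvability.
gcd(200, 134) = 2
Since 2 divides 14, solutions exist.

Step 2: Apply extended Euclidean algorithm to find gcd.
We find integers such that 200*x0 + 134*y0 = 2

Step 3: Scale the particular solution.
Multiply by 14/2 = 7:
x = -14, y = 21

Step 4: Verify.
200*(-14) + 134*(21) = 14 = 14 ✓

x = -14, y = 21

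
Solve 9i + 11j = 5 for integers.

Step 1: Check solvability.
gcd(9, 11) = 1
Since 1 divides 5, solutions exist.

Step 2: Apply extended Euclidean algorithm to find gcd.
We find integers such that 9*x0 + 11*y0 = 1

Step 3: Scale the particular solution.
Multiply by 5/1 = 5:
i = 25, j = -20

Step 4: Verify.
9*(25) + 11*(-20) = 5 = 5 ✓

i = 25, j = -20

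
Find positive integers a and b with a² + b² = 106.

We need to find integers a, b > 0 such that a² + b² = 106.
Trying a = 5: b² = 106 - 5² = 106 - 25 = 81
b = 9
Check: 5² + 9² = 25 + 81 = 106 ✓

106 = 5² + 9²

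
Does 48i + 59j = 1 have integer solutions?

Step 1: Compute gcd(48, 59).
gcd(48, 59) = 1

Step 2: Check divisibility.
Does 1 divide 1? 1 = 1 x 1, so yes.

By the theorem on linear Diophantine equations, 48i + 59j = 1 has integer solutions if and only if gcd(48, 59) divides 1. Since 1 | 1, solutions exist.

Yes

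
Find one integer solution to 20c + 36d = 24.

Step 1: Check solvability.
gcd(20, 36) = 4
Since 4 divides 24, solutions exist.

Step 2: Apply extended Euclidean algorithm to find gcd.
We find integers such that 20*x0 + 36*y0 = 4

Step 3: Scale the particular solution.
Multiply by 24/4 = 6:
c = 12, d = -6

Step 4: Verify.
20*(12) + 36*(-6) = 24 = 24 ✓

c = 12, d = -6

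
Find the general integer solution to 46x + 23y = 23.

Step 1: Compute gcd(46, 23) = 23.
Since 23 divides 23, solutions exist.

Step 2: Find a particular solution using extended Euclidean algorithm.
We get x₀ = 0, y₀ = 1.
Check: 46*0 + 23*1 = 23 = 23 ✓

Step 3: Write the general solution.
x = 0 + (23/23)t = 0 + 1t
y = 1 - (46/23)t = 1 - 2t
for any integer t.

x = 0 + 1t, y = 1 - 2t for integer t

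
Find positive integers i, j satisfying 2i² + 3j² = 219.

Try small values of i and check whether (219 - 2i²)/3 is a perfect square.
i = 6: 2·6² = 72, so 3j² = 219 - 72 = 147, giving j² = 49, j = 7.
Check: 2·6² + 3·7² = 72 + 147 = 219 ✓

i = 6, j = 7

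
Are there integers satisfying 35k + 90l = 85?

Step 1: Compute gcd(35, 90).
gcd(35, 90) = 5

Step 2: Check divisibility.
Does 5 divide 85? 85 = 5 x 17, so yes.

By the theorem on linear Diophantine equations, 35k + 90l = 85 has integer solutions if and only if gcd(35, 90) divides 85. Since 5 | 85, solutions exist.

Yes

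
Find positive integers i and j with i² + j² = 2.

We need to find integers i, j > 0 such that i² + j² = 2.
Trying i = 1: j² = 2 - 1² = 2 - 1 = 1
j = 1
Check: 1² + 1² = 1 + 1 = 2 ✓

2 = 1² + 1²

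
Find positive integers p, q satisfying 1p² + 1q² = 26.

Try small values of p and check whether (26 - 1p²)/1 is a perfect square.
p = 1: 1·1² = 1, so 1q² = 26 - 1 = 25, giving q² = 25, q = 5.
Check: 1·1² + 1·5² = 1 + 25 = 26 ✓

p = 1, q = 5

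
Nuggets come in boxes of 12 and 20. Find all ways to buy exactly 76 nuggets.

We need non-negative integers (x, y) with 12x + 20y = 76.
For each x in 0..6, check if 76 - 12x is a non-negative multiple of 20.
x = 3: 20y = 40, y = 2 ✓

(3 boxes of 12, 2 boxes of 20)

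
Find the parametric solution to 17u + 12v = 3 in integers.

Step 1: Compute gcd(17, 12) = 1.
Since 1 divides 3, solutions exist.

Step 2: Find a particular solution using extended Euclidean algorithm.
We get u₀ = 15, v₀ = -21.
Check: 17*15 + 12*-21 = 3 = 3 ✓

Step 3: Write the general solution.
u = 15 + (12/1)t = 15 + 12t
v = -21 - (17/1)t = -21 - 17t
for any integer t.

u = 15 + 12t, v = -21 - 17t for integer t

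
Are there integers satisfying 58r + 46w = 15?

Step 1: Compute gcd(58, 46).
gcd(58, 46) = 2

Step 2: Check divisibility.
Does 2 divide 15? 15 = 2 x 7 + 1, so no.

By the theorem on linear Diophantine equations, 58r + 46w = 15 has integer solutions if and only if gcd(58, 46) divides 15. Since 2 does not divide 15, no solutions exist.

No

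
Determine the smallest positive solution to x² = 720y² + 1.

We seek the smallest positive integers (x, y) with x² - 720y² = 1, i.e., x² = 720y² + 1.
Try successive y values:
y = 1: x² = 720·1² + 1 = 721, not a perfect square
y = 2: x² = 720·2² + 1 = 2881, not a perfect square
y = 3: x² = 720·3² + 1 = 6481, not a perfect square
... continuing the search (or via continued fractions) ...
y = 6: x² = 720·6² + 1 = 25921, x = 161 ✓

Verify: 161² - 720·6² = 25921 - 25920 = 1 ✓

x = 161, y = 6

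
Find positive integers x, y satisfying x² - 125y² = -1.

We need x² = 125y² - 1. Try successive y:
y = 1: x² = 125·1² - 1 = 124, not a perfect square
y = 2: x² = 125·2² - 1 = 499, not a perfect square
y = 3: x² = 125·3² - 1 = 1124, not a perfect square
...
y = 61: x² = 125·61² - 1 = 465124 = 682² ✓
Check: 682² - 125·61² = 465124 - 465125 = -1 ✓

x = 682, y = 61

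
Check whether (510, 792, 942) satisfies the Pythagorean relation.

Compute a² + b²:
510² + 792² = 260100 + 627264 = 887364
Compute c²:
942² = 887364
Since 887364 = 887364, it is a Pythagorean triple.

Yes, it is a Pythagorean triple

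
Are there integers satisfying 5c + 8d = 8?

Step 1: Compute gcd(5, 8).
gcd(5, 8) = 1

Step 2: Check divisibility.
Does 1 divide 8? 8 = 1 x 8, so yes.

By the theorem on linear Diophantine equations, 5c + 8d = 8 has integer solutions if and only if gcd(5, 8) divides 8. Since 1 | 8, solutions exist.

Yes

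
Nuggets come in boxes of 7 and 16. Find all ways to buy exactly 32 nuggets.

We need non-negative integers (x, y) with 7x + 16y = 32.
For each x in 0..4, check if 32 - 7x is a non-negative multiple of 16.
x = 0: 16y = 32, y = 2 ✓

(0 boxes of 7, 2 boxes of 16)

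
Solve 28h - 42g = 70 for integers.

Step 1: Check solvability.
gcd(28, 42) = 14
Since 14 divides 70, solutions exist.

Step 2: Apply extended Euclidean algorithm to find gcd.
We find integers such that 28*x0 + 42*y0 = 14

Step 3: Scale the particular solution.
Multiply by 70/14 = 5:
h = -5, g = -5

Step 4: Verify.
28*(-5) - 42*(-5) = 70 = 70 ✓

h = -5, g = -5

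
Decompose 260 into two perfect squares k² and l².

We need to find integers k, l > 0 such that k² + l² = 260.
Trying k = 2: l² = 260 - 2² = 260 - 4 = 256
l = 16
Check: 2² + 16² = 4 + 256 = 260 ✓

260 = 2² + 16²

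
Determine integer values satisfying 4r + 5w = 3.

Step 1: Check solvability.
gcd(4, 5) = 1
Since 1 divides 3, solutions exist.

Step 2: Apply extended Euclidean algorithm to find gcd.
We find integers such that 4*x0 + 5*y0 = 1

Step 3: Scale the particular solution.
Multiply by 3/1 = 3:
r = -3, w = 3

Step 4: Verify.
4*(-3) + 5*(3) = 3 = 3 ✓

r = -3, w = 3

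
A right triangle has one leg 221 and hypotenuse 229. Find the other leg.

b² = c² - a² = 52441 - 48841 = 3600
b = 60

60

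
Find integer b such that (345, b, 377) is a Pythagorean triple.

b² = c² - a² = 377² - 345² = 142129 - 119025 = 23104
b = sqrt(23104) = 152

152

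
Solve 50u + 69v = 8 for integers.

Step 1: Check solvability.
gcd(50, 69) = 1
Since 1 divides 8, solutions exist.

Step 2: Apply extended Euclidean algorithm to find gcd.
We find integers such that 50*x0 + 69*y0 = 1

Step 3: Scale the particular solution.
Multiply by 8/1 = 8:
u = 232, v = -168

Step 4: Verify.
50*(232) + 69*(-168) = 8 = 8 ✓

u = 232, v = -168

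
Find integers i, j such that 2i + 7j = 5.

Step 1: Check solvability.
gcd(2, 7) = 1
Since 1 divides 5, solutions exist.

Step 2: Apply extended Euclidean algorithm to find gcd.
We find integers such that 2*x0 + 7*y0 = 1

Step 3: Scale the particular solution.
Multiply by 5/1 = 5:
i = -15, j = 5

Step 4: Verify.
2*(-15) + 7*(5) = 5 = 5 ✓

i = -15, j = 5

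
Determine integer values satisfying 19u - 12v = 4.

Step 1: Check solvability.
gcd(19, 12) = 1
Since 1 divides 4, solutions exist.

Step 2: Apply extended Euclidean algorithm to find gcd.
We find integers such that 19*x0 + 12*y0 = 1

Step 3: Scale the particular solution.
Multiply by 4/1 = 4:
u = -20, v = -32

Step 4: Verify.
19*(-20) - 12*(-32) = 4 = 4 ✓

u = -20, v = -32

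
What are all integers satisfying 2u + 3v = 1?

Step 1: Compute gcd(2, 3) = 1.
Since 1 divides 1, solutions exist.

Step 2: Find a particular solution using extended Euclidean algorithm.
We get u₀ = -1, v₀ = 1.
Check: 2*-1 + 3*1 = 1 = 1 ✓

Step 3: Write the general solution.
u = -1 + (3/1)t = -1 + 3t
v = 1 - (2/1)t = 1 - 2t
for any integer t.

u = -1 + 3t, v = 1 - 2t for integer t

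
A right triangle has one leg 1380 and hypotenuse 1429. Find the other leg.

a² = c² - b² = 2042041 - 1904400 = 137641
a = 371

371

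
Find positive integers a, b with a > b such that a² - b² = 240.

Factor: a² - b² = (a+b)(a-b) = 240.
We need two factors of 240 with the same parity.
Use a+b = 120 and a-b = 2 (product 120·2 = 240).
Adding: 2a = 122, so a = 61.
Subtracting: 2b = 118, so b = 59.
Check: 61² - 59² = 3721 - 3481 = 240 ✓

a = 61, b = 59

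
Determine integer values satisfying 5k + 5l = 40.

Step 1: Check solvability.
gcd(5, 5) = 5
Since 5 divides 40, solutions exist.

Step 2: Apply extended Euclidean algorithm to find gcd.
We find integers such that 5*x0 + 5*y0 = 5

Step 3: Scale the particular solution.
Multiply by 40/5 = 8:
k = 0, l = 8

Step 4: Verify.
5*(0) + 5*(8) = 40 = 40 ✓

k = 0, l = 8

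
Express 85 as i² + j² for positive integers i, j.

We need to find integers i, j > 0 such that i² + j² = 85.
Trying i = 2: j² = 85 - 2² = 85 - 4 = 81
j = 9
Check: 2² + 9² = 4 + 81 = 85 ✓

85 = 2² + 9²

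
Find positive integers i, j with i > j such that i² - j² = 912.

Factor: i² - j² = (i+j)(i-j) = 912.
We need two factors of 912 with the same parity.
Use i+j = 456 and i-j = 2 (product 456·2 = 912).
Adding: 2i = 458, so i = 229.
Subtracting: 2j = 454, so j = 227.
Check: 229² - 227² = 52441 - 51529 = 912 ✓

i = 229, j = 227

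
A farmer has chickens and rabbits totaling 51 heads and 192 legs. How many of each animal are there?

Let c = chickens, r = rabbits.
Heads: c + r = 51
Legs: 2c + 4r = 192
From the first equation, c = 51 - r. Substitute:
2(51 - r) + 4r = 192
102 + 2r = 192
r = (192 - 102)/2 = 45
c = 51 - 45 = 6

Chickens: 6, Rabbits: 45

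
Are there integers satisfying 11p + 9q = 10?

Step 1: Compute gcd(11, 9).
gcd(11, 9) = 1

Step 2: Check divisibility.
Does 1 divide 10? 10 = 1 x 10, so yes.

By the theorem on linear Diophantine equations, 11p + 9q = 10 has integer solutions if and only if gcd(11, 9) divides 10. Since 1 | 10, solutions exist.

Yes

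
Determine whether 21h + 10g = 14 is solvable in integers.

Step 1: Compute gcd(21, 10).
gcd(21, 10) = 1

Step 2: Check divisibility.
Does 1 divide 14? 14 = 1 x 14, so yes.

By the theorem on linear Diophantine equations, 21h + 10g = 14 has integer solutions if and only if gcd(21, 10) divides 14. Since 1 | 14, solutions exist.

Yes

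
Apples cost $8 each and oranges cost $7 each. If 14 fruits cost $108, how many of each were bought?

Let a = apples, o = oranges.
a + o = 14
8a + 7o = 108
Substitute o = 14 - a:
8a + 7(14 - a) = 108
(8 - 7)a = 108 - 98
1a = 10
a = 10, o = 14 - 10 = 4

Apples: 10, Oranges: 4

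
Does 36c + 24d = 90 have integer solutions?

Step 1: Compute gcd(36, 24).
gcd(36, 24) = 12

Step 2: Check divisibility.
Does 12 divide 90? 90 = 12 x 7 + 6, so no.

By the theorem on linear Diophantine equations, 36c + 24d = 90 has integer solutions if and only if gcd(36, 24) divides 90. Since 12 does not divide 90, no solutions exist.

No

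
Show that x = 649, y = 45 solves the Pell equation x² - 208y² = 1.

Compute x² = 649² = 421201
Compute 208y² = 208·45² = 208·2025 = 421200
x² - 208y² = 421201 - 421200 = 1
Since this equals 1, (649, 45) is a solution.

Yes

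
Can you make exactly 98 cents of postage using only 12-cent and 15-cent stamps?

We need non-negative x, y with 12x + 15y = 98.
gcd(12, 15) = 3, and 3 does not divide 98.
No integer solutions exist, so certainly no non-negative ones.

No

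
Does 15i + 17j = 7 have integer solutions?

Step 1: Compute gcd(15, 17).
gcd(15, 17) = 1

Step 2: Check divisibility.
Does 1 divide 7? 7 = 1 x 7, so yes.

By the theorem on linear Diophantine equations, 15i + 17j = 7 has integer solutions if and only if gcd(15, 17) divides 7. Since 1 | 7, solutions exist.

Yes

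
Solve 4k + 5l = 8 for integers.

Step 1: Check solvability.
gcd(4, 5) = 1
Since 1 divides 8, solutions exist.

Step 2: Apply extended Euclidean algorithm to find gcd.
We find integers such that 4*x0 + 5*y0 = 1

Step 3: Scale the particular solution.
Multiply by 8/1 = 8:
k = -8, l = 8

Step 4: Verify.
4*(-8) + 5*(8) = 8 = 8 ✓

k = -8, l = 8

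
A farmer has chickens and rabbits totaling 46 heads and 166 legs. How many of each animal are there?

Let c = chickens, r = rabbits.
Heads: c + r = 46
Legs: 2c + 4r = 166
From the first equation, c = 46 - r. Substitute:
2(46 - r) + 4r = 166
92 + 2r = 166
r = (166 - 92)/2 = 37
c = 46 - 37 = 9

Chickens: 9, Rabbits: 37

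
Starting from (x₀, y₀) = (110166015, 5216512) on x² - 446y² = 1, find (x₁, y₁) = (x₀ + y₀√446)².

Solutions to x² - Dy² = 1 are generated by powers of (x₀ + y₀√D).
The next solution satisfies x₁ + y₁√446 = (x₀ + y₀√446)², giving:
x₁ = x₀² + 446y₀² = 110166015² + 446·5216512² = 12136550860980225 + 12136550860980224 = 24273101721960449
y₁ = 2x₀y₀ = 2·110166015·5216512 = 1149364678479360

Verify: 24273101721960449² - 446·1149364678479360² = 589183467204639314391587920281601 - 589183467204639314391587920281600 = 1 ✓

x = 24273101721960449, y = 1149364678479360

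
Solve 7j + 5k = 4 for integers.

Step 1: Check solvability.
gcd(7, 5) = 1
Since 1 divides 4, solutions exist.

Step 2: Apply extended Euclidean algorithm to find gcd.
We find integers such that 7*x0 + 5*y0 = 1

Step 3: Scale the particular solution.
Multiply by 4/1 = 4:
j = -8, k = 12

Step 4: Verify.
7*(-8) + 5*(12) = 4 = 4 ✓

j = -8, k = 12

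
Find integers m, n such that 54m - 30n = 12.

Step 1: Check solvability.
gcd(54, 30) = 6
Since 6 divides 12, solutions exist.

Step 2: Apply extended Euclidean algorithm to find gcd.
We find integers such that 54*x0 + 30*y0 = 6

Step 3: Scale the particular solution.
Multiply by 12/6 = 2:
m = -2, n = -4

Step 4: Verify.
54*(-2) - 30*(-4) = 12 = 12 ✓

m = -2, n = -4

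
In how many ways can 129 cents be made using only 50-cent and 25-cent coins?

We need non-negative integers (x, y) with 50x + 25y = 129.
For each x from 0 to 2, check if (129 - 50x) is a non-negative multiple of 25.
Solutions (x, y): none
Count: 0

0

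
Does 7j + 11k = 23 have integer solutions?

Step 1: Compute gcd(7, 11).
gcd(7, 11) = 1

Step 2: Check divisibility.
Does 1 divide 23? 23 = 1 x 23, so yes.

By the theorem on linear Diophantine equations, 7j + 11k = 23 has integer solutions if and only if gcd(7, 11) divides 23. Since 1 | 23, solutions exist.

Yes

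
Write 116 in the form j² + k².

We need to find integers j, k > 0 such that j² + k² = 116.
Trying j = 4: k² = 116 - 4² = 116 - 16 = 100
k = 10
Check: 4² + 10² = 16 + 100 = 116 ✓

116 = 4² + 10²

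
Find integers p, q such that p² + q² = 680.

We need to find integers p, q > 0 such that p² + q² = 680.
Trying p = 2: q² = 680 - 2² = 680 - 4 = 676
q = 26
Check: 2² + 26² = 4 + 676 = 680 ✓

680 = 2² + 26²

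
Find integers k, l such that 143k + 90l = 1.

Step 1: Check solvability.
gcd(143, 90) = 1
Since 1 divides 1, solutions exist.

Step 2: Apply extended Euclidean algorithm to find gcd.
We find integers such that 143*x0 + 90*y0 = 1

Step 3: Scale the particular solution.
Multiply by 1/1 = 1:
k = 17, l = -27

Step 4: Verify.
143*(17) + 90*(-27) = 1 = 1 ✓

k = 17, l = -27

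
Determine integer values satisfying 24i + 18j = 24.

Step 1: Check solvability.
gcd(24, 18) = 6
Since 6 divides 24, solutions exist.

Step 2: Apply extended Euclidean algorithm to find gcd.
We find integers such that 24*x0 + 18*y0 = 6

Step 3: Scale the particular solution.
Multiply by 24/6 = 4:
i = 4, j = -4

Step 4: Verify.
24*(4) + 18*(-4) = 24 = 24 ✓

i = 4, j = -4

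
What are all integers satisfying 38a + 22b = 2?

Step 1: Compute gcd(38, 22) = 2.
Since 2 divides 2, solutions exist.

Step 2: Find a particular solution using extended Euclidean algorithm.
We get a₀ = -4, b₀ = 7.
Check: 38*-4 + 22*7 = 2 = 2 ✓

Step 3: Write the general solution.
a = -4 + (22/2)t = -4 + 11t
b = 7 - (38/2)t = 7 - 19t
for any integer t.

a = -4 + 11t, b = 7 - 19t for integer t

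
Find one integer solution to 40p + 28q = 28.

Step 1: Check solvability.
gcd(40, 28) = 4
Since 4 divides 28, solutions exist.

Step 2: Apply extended Euclidean algorithm to find gcd.
We find integers such that 40*x0 + 28*y0 = 4

Step 3: Scale the particular solution.
Multiply by 28/4 = 7:
p = -14, q = 21

Step 4: Verify.
40*(-14) + 28*(21) = 28 = 28 ✓

p = -14, q = 21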